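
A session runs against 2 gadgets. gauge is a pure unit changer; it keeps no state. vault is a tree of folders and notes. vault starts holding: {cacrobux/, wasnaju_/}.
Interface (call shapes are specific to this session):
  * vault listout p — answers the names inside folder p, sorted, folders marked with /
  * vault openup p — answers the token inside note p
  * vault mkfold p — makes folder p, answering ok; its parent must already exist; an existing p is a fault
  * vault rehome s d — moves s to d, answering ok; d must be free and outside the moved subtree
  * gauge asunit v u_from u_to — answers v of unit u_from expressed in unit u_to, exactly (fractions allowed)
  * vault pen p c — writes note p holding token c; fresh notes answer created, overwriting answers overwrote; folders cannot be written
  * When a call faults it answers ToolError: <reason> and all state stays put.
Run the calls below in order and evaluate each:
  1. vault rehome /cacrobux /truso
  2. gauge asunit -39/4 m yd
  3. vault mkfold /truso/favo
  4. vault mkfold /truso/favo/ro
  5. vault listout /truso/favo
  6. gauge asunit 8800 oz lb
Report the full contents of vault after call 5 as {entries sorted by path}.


Answer: {truso/, truso/favo/, truso/favo/ro/, wasnaju_/}

Derivation:
% vault rehome(s→/cacrobux, d→/truso) == ok
% gauge asunit(v→-39/4, u_from→m, u_to→yd) == -8125/762
% vault mkfold(p→/truso/favo) == ok
% vault mkfold(p→/truso/favo/ro) == ok
% vault listout(p→/truso/favo) == [ro/]
% gauge asunit(v→8800, u_from→oz, u_to→lb) == 550


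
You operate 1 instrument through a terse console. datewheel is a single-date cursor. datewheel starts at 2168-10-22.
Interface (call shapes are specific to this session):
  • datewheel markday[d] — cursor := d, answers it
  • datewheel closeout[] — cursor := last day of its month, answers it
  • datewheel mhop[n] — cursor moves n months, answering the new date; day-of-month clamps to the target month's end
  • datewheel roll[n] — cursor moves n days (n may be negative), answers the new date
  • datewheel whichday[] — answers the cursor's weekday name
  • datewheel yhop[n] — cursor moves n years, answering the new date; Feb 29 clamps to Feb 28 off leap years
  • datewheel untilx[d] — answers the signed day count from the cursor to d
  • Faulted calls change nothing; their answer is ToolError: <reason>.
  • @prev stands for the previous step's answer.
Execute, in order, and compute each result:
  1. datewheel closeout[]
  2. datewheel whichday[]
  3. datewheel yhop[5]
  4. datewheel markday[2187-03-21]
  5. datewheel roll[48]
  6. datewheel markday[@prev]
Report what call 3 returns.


Answer: 2173-10-31

Derivation:
! datewheel closeout() : 2168-10-31
! datewheel whichday() : Monday
! datewheel yhop(n=5) : 2173-10-31
! datewheel markday(d=2187-03-21) : 2187-03-21
! datewheel roll(n=48) : 2187-05-08
! datewheel markday(d=@prev) : 2187-05-08


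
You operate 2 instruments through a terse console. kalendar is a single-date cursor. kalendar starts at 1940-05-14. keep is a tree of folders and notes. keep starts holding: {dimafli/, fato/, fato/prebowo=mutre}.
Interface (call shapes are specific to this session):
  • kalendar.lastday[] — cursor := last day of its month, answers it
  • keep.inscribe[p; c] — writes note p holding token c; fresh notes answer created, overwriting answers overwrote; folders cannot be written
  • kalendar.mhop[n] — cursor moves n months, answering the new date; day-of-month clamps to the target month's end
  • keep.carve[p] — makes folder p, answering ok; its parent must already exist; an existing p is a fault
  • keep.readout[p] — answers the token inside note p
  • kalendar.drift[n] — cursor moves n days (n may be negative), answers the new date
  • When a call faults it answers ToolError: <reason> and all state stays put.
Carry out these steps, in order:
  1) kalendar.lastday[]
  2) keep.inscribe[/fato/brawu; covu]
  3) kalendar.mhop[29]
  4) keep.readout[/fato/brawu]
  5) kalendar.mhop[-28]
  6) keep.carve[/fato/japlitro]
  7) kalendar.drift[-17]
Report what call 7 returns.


Answer: 1940-06-13

Derivation:
==> kalendar.lastday()
<== 1940-05-31
==> keep.inscribe(/fato/brawu, covu)
<== created
==> kalendar.mhop(29)
<== 1942-10-31
==> keep.readout(/fato/brawu)
<== covu
==> kalendar.mhop(-28)
<== 1940-06-30
==> keep.carve(/fato/japlitro)
<== ok
==> kalendar.drift(-17)
<== 1940-06-13


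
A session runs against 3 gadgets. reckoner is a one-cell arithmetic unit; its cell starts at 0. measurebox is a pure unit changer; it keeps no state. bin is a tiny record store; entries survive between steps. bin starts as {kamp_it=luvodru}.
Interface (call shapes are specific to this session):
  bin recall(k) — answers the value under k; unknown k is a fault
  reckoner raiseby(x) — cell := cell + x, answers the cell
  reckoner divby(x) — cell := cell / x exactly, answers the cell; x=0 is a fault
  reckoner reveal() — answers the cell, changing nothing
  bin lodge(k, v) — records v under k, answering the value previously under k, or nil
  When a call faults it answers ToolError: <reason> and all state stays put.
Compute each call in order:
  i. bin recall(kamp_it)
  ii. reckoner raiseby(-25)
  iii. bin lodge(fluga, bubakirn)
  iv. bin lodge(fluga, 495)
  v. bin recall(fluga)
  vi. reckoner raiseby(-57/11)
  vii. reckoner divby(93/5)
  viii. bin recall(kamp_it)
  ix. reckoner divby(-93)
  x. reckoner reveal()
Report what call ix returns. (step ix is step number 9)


==> bin recall(k=kamp_it)
<== luvodru
==> reckoner raiseby(x=-25)
<== -25
==> bin lodge(k=fluga, v=bubakirn)
<== nil
==> bin lodge(k=fluga, v=495)
<== bubakirn
==> bin recall(k=fluga)
<== 495
==> reckoner raiseby(x=-57/11)
<== -332/11
==> reckoner divby(x=93/5)
<== -1660/1023
==> bin recall(k=kamp_it)
<== luvodru
==> reckoner divby(x=-93)
<== 1660/95139
==> reckoner reveal()
<== 1660/95139

Answer: 1660/95139


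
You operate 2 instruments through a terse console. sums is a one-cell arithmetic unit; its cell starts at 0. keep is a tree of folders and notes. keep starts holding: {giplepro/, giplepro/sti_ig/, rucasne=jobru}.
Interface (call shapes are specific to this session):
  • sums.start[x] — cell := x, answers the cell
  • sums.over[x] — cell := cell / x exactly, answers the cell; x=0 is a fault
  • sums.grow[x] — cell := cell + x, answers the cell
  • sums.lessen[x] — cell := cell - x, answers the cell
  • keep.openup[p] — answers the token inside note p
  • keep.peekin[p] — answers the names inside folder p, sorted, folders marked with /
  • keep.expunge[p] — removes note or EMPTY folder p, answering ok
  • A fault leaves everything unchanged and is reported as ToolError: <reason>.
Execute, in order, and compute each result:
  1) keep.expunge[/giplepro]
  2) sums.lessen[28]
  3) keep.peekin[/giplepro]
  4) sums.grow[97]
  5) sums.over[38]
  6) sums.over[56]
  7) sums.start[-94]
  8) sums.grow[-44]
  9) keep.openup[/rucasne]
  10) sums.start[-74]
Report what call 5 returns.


Do: keep.expunge[p: /giplepro]
See: ToolError: not empty
Do: sums.lessen[x: 28]
See: -28
Do: keep.peekin[p: /giplepro]
See: [sti_ig/]
Do: sums.grow[x: 97]
See: 69
Do: sums.over[x: 38]
See: 69/38
Do: sums.over[x: 56]
See: 69/2128
Do: sums.start[x: -94]
See: -94
Do: sums.grow[x: -44]
See: -138
Do: keep.openup[p: /rucasne]
See: jobru
Do: sums.start[x: -74]
See: -74

Answer: 69/38


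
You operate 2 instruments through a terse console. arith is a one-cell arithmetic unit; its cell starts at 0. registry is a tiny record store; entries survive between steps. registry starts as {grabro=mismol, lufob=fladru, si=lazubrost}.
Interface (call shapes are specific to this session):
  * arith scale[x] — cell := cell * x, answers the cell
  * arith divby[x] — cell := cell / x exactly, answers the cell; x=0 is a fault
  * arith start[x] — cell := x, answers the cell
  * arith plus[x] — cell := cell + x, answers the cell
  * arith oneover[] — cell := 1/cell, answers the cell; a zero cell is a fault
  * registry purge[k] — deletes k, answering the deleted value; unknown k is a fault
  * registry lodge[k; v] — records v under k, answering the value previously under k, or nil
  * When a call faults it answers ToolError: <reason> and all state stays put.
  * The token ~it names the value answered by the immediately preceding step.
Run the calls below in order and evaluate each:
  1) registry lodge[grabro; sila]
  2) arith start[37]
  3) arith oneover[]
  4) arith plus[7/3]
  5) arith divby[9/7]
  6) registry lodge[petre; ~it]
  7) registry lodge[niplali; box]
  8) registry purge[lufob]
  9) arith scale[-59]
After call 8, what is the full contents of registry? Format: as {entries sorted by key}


Answer: {grabro=sila, niplali=box, petre=1834/999, si=lazubrost}

Derivation:
Act: registry lodge[k=grabro; v=sila]
Obs: mismol
Act: arith start[x=37]
Obs: 37
Act: arith oneover[]
Obs: 1/37
Act: arith plus[x=7/3]
Obs: 262/111
Act: arith divby[x=9/7]
Obs: 1834/999
Act: registry lodge[k=petre; v=~it]
Obs: nil
Act: registry lodge[k=niplali; v=box]
Obs: nil
Act: registry purge[k=lufob]
Obs: fladru
Act: arith scale[x=-59]
Obs: -108206/999


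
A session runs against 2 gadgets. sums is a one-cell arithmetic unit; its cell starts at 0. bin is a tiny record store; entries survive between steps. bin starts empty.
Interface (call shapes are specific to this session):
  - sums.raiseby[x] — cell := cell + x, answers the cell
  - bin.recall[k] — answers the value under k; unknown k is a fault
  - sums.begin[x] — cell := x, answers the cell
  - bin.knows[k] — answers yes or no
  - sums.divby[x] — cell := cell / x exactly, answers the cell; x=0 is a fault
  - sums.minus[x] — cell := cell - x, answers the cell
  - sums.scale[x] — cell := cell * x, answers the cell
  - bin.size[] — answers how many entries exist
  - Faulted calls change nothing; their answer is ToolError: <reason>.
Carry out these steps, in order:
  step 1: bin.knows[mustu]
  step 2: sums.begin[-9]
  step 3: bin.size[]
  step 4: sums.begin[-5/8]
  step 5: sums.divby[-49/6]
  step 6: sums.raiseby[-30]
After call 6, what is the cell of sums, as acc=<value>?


Answer: acc=-5865/196

Derivation:
// 1. knows(k='mustu') ~> no
// 2. begin(x='-9') ~> -9
// 3. size() ~> 0
// 4. begin(x='-5/8') ~> -5/8
// 5. divby(x='-49/6') ~> 15/196
// 6. raiseby(x='-30') ~> -5865/196


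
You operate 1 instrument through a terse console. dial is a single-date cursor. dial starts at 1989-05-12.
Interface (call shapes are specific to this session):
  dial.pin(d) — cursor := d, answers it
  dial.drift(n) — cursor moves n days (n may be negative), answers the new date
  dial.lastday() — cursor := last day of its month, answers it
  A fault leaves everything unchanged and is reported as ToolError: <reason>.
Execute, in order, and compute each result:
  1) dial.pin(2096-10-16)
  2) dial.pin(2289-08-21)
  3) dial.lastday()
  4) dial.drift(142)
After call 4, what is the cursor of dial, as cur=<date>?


Answer: cur=2290-01-20

Derivation:
>>> dial.pin d→2096-10-16
[out] 2096-10-16
>>> dial.pin d→2289-08-21
[out] 2289-08-21
>>> dial.lastday
[out] 2289-08-31
>>> dial.drift n→142
[out] 2290-01-20


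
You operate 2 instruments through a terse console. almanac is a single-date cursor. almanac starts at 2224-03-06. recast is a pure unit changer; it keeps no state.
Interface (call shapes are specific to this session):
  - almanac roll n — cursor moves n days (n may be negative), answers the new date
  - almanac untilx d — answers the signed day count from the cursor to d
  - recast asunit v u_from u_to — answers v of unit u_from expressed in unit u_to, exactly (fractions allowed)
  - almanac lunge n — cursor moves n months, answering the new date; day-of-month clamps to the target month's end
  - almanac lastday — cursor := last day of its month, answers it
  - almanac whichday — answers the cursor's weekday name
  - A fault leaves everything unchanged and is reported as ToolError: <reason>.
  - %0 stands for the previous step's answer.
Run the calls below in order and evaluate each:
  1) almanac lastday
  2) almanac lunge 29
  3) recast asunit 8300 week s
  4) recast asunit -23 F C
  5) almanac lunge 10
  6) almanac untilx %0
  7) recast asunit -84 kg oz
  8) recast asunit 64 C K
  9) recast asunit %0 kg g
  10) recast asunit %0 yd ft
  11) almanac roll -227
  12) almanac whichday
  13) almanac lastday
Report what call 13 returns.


→ almanac lastday()
← 2224-03-31
→ almanac lunge(n: 29)
← 2226-08-31
→ recast asunit(v: 8300, u_from: week, u_to: s)
← 5019840000
→ recast asunit(v: -23, u_from: F, u_to: C)
← -275/9
→ almanac lunge(n: 10)
← 2227-06-30
→ almanac untilx(d: %0)
← 0
→ recast asunit(v: -84, u_from: kg, u_to: oz)
← -19200000000/6479891
→ recast asunit(v: 64, u_from: C, u_to: K)
← 6743/20
→ recast asunit(v: %0, u_from: kg, u_to: g)
← 337150
→ recast asunit(v: %0, u_from: yd, u_to: ft)
← 1011450
→ almanac roll(n: -227)
← 2226-11-15
→ almanac whichday()
← Wednesday
→ almanac lastday()
← 2226-11-30

Answer: 2226-11-30


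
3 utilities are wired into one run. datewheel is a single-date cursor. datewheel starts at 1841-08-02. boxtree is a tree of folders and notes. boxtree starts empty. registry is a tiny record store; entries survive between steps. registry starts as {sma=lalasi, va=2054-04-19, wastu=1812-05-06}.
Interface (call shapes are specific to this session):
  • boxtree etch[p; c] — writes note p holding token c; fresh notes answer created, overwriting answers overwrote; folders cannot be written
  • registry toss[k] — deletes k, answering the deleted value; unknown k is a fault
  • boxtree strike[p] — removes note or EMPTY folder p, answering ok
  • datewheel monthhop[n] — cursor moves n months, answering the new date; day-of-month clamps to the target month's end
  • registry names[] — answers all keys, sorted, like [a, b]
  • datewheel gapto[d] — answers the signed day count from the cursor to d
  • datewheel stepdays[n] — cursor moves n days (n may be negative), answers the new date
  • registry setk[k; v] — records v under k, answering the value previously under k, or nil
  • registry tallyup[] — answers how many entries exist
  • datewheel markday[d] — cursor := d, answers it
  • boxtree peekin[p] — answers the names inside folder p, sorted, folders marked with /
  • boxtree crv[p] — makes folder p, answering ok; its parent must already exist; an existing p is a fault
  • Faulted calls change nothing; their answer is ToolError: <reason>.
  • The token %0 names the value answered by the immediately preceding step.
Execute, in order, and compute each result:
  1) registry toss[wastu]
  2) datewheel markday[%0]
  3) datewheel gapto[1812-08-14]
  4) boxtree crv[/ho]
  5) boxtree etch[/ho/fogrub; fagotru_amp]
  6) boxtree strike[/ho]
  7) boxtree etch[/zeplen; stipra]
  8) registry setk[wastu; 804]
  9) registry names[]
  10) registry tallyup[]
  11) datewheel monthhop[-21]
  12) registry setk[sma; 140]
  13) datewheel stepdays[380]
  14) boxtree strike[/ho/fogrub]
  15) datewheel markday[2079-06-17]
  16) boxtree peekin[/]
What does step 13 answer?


Answer: 1811-08-21

Derivation:
Do: registry toss[k=wastu]
See: 1812-05-06
Do: datewheel markday[d=%0]
See: 1812-05-06
Do: datewheel gapto[d=1812-08-14]
See: 100
Do: boxtree crv[p=/ho]
See: ok
Do: boxtree etch[p=/ho/fogrub; c=fagotru_amp]
See: created
Do: boxtree strike[p=/ho]
See: ToolError: not empty
Do: boxtree etch[p=/zeplen; c=stipra]
See: created
Do: registry setk[k=wastu; v=804]
See: nil
Do: registry names[]
See: [sma, va, wastu]
Do: registry tallyup[]
See: 3
Do: datewheel monthhop[n=-21]
See: 1810-08-06
Do: registry setk[k=sma; v=140]
See: lalasi
Do: datewheel stepdays[n=380]
See: 1811-08-21
Do: boxtree strike[p=/ho/fogrub]
See: ok
Do: datewheel markday[d=2079-06-17]
See: 2079-06-17
Do: boxtree peekin[p=/]
See: [ho/, zeplen]


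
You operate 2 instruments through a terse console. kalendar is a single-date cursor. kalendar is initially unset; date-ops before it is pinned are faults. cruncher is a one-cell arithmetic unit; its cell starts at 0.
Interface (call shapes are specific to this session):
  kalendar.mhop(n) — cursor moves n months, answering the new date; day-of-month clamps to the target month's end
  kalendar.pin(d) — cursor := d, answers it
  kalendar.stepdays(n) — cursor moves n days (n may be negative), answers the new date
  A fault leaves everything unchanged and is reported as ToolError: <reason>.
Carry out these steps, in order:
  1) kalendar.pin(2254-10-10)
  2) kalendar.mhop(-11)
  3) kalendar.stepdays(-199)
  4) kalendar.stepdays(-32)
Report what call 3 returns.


Answer: 2253-04-25

Derivation:
I call kalendar.pin passing d='2254-10-10', and get 2254-10-10.
I call kalendar.mhop passing n='-11', → 2253-11-10.
Invoking kalendar.stepdays passing n='-199', giving 2253-04-25.
I use kalendar.stepdays passing n='-32', and observe 2253-03-24.


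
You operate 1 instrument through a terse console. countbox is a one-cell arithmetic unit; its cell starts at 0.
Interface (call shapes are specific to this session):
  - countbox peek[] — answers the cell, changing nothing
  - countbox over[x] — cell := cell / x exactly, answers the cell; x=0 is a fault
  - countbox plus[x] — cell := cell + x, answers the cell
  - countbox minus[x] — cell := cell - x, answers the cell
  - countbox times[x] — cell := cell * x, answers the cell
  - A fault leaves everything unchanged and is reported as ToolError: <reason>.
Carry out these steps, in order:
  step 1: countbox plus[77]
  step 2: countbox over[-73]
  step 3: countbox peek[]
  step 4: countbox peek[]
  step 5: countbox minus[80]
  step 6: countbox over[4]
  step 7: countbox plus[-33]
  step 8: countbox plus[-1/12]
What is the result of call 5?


Answer: -5917/73

Derivation:
I call countbox plus with x→77, and observe 77.
Next I call countbox over with x→-73, which returns -77/73.
Invoking countbox peek(), → -77/73.
I try countbox peek, and see -77/73.
I use countbox minus with x→80, → -5917/73.
I invoke countbox over with x→4, giving -5917/292.
Next I call countbox plus with x→-33, and observe -15553/292.
Calling countbox plus with x→-1/12, → -11683/219.


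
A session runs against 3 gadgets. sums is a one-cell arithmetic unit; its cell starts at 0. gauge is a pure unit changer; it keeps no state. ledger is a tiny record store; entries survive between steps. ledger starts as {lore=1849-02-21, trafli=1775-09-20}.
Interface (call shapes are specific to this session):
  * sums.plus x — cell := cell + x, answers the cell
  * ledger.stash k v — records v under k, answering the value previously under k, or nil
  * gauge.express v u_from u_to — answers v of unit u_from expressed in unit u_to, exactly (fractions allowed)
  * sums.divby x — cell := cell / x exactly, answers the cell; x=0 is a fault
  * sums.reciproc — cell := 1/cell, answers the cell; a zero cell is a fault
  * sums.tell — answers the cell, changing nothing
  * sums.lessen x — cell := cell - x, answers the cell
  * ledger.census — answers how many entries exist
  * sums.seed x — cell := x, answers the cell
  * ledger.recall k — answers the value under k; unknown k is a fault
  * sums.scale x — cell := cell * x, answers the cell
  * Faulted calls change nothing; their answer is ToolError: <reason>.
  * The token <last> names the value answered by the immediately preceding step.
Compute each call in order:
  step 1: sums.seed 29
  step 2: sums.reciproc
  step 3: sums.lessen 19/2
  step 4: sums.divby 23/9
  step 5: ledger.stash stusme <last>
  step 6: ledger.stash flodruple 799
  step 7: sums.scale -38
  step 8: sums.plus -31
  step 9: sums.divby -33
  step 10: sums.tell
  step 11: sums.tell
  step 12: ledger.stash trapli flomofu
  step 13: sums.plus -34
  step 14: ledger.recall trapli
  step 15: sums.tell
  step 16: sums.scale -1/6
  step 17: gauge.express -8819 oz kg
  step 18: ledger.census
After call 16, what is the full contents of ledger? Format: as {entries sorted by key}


-- sums.seed(29) == 29
-- sums.reciproc() == 1/29
-- sums.lessen(19/2) == -549/58
-- sums.divby(23/9) == -4941/1334
-- ledger.stash(stusme, <last>) == nil
-- ledger.stash(flodruple, 799) == nil
-- sums.scale(-38) == 93879/667
-- sums.plus(-31) == 73202/667
-- sums.divby(-33) == -73202/22011
-- sums.tell() == -73202/22011
-- sums.tell() == -73202/22011
-- ledger.stash(trapli, flomofu) == nil
-- sums.plus(-34) == -821576/22011
-- ledger.recall(trapli) == flomofu
-- sums.tell() == -821576/22011
-- sums.scale(-1/6) == 410788/66033
-- gauge.express(-8819, oz, kg) == -400023111103/1600000000
-- ledger.census() == 5

Answer: {flodruple=799, lore=1849-02-21, stusme=-4941/1334, trafli=1775-09-20, trapli=flomofu}


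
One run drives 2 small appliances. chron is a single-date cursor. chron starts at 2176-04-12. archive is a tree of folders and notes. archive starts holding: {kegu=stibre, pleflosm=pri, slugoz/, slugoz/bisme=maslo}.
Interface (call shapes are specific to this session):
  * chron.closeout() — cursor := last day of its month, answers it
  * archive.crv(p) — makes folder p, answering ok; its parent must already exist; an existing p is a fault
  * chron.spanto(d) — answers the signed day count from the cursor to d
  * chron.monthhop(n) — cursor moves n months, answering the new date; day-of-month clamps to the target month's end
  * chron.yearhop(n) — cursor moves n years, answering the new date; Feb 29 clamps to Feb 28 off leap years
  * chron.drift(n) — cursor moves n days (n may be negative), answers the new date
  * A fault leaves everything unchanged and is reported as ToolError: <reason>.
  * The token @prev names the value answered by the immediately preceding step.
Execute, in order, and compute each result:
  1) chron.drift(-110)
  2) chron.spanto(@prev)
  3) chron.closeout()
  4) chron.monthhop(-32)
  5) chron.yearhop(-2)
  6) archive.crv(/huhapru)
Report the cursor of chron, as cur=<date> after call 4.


Now I run drift on -110, giving 2175-12-24.
Calling spanto on @prev, and see 0.
Next I call closeout, which returns 2175-12-31.
Invoking monthhop on -32, giving 2173-04-30.
Using yearhop on -2: 2171-04-30.
I try crv on /huhapru, and get ok.

Answer: cur=2173-04-30


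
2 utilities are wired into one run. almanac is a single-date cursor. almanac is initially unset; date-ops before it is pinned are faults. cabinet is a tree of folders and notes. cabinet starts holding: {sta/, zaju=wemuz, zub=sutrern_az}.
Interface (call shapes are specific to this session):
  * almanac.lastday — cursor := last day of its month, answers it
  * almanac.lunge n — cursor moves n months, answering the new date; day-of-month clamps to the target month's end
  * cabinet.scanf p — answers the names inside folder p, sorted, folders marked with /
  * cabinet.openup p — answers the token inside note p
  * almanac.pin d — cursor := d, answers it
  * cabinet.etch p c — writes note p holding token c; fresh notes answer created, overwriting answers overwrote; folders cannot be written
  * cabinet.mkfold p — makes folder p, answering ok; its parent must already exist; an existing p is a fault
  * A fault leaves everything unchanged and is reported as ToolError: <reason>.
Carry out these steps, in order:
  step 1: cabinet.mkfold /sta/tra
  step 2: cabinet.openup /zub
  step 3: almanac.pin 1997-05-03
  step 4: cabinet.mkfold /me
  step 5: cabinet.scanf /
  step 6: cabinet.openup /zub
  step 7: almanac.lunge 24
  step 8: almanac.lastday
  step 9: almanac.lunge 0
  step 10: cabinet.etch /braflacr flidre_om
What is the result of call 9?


Answer: 1999-05-31

Derivation:
;; cabinet.mkfold(/sta/tra) ~> ok
;; cabinet.openup(/zub) ~> sutrern_az
;; almanac.pin(1997-05-03) ~> 1997-05-03
;; cabinet.mkfold(/me) ~> ok
;; cabinet.scanf(/) ~> [me/, sta/, zaju, zub]
;; cabinet.openup(/zub) ~> sutrern_az
;; almanac.lunge(24) ~> 1999-05-03
;; almanac.lastday() ~> 1999-05-31
;; almanac.lunge(0) ~> 1999-05-31
;; cabinet.etch(/braflacr, flidre_om) ~> created


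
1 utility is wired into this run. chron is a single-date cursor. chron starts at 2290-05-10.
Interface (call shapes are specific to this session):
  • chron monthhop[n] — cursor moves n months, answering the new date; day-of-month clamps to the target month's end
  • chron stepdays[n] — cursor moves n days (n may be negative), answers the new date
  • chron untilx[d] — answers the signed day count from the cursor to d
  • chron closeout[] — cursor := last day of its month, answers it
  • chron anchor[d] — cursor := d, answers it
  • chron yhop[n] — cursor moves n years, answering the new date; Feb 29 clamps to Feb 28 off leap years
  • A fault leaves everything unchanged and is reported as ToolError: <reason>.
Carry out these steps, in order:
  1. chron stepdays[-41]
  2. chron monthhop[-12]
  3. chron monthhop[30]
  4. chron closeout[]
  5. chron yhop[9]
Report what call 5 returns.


Answer: 2300-09-30

Derivation:
→ chron stepdays(n: -41)
← 2290-03-30
→ chron monthhop(n: -12)
← 2289-03-30
→ chron monthhop(n: 30)
← 2291-09-30
→ chron closeout()
← 2291-09-30
→ chron yhop(n: 9)
← 2300-09-30


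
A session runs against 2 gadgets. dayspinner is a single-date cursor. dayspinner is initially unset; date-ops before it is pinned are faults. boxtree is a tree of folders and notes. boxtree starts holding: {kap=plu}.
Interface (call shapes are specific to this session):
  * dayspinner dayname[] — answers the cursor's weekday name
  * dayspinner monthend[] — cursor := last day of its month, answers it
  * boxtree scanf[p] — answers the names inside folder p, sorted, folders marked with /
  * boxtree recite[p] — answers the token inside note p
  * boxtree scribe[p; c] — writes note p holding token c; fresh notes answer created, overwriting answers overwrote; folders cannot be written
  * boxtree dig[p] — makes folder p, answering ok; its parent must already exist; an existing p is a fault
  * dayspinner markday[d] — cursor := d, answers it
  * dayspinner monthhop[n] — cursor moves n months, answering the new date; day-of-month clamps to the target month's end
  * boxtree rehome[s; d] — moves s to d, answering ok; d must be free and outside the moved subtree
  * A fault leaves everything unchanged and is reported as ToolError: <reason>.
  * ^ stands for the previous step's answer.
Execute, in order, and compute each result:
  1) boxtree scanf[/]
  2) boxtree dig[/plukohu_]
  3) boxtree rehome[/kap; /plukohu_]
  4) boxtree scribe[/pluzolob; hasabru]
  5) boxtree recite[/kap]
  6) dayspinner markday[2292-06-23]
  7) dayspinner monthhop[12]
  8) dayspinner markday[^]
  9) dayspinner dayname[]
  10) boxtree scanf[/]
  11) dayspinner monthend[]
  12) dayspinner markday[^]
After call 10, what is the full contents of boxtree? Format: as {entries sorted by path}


Answer: {kap=plu, plukohu_/, pluzolob=hasabru}

Derivation:
>>> boxtree scanf p='/'
  [kap]
>>> boxtree dig p='/plukohu_'
  ok
>>> boxtree rehome s='/kap' d='/plukohu_'
  ToolError: exists
>>> boxtree scribe p='/pluzolob' c='hasabru'
  created
>>> boxtree recite p='/kap'
  plu
>>> dayspinner markday d='2292-06-23'
  2292-06-23
>>> dayspinner monthhop n='12'
  2293-06-23
>>> dayspinner markday d='^'
  2293-06-23
>>> dayspinner dayname
  Friday
>>> boxtree scanf p='/'
  [kap, plukohu_/, pluzolob]
>>> dayspinner monthend
  2293-06-30
>>> dayspinner markday d='^'
  2293-06-30


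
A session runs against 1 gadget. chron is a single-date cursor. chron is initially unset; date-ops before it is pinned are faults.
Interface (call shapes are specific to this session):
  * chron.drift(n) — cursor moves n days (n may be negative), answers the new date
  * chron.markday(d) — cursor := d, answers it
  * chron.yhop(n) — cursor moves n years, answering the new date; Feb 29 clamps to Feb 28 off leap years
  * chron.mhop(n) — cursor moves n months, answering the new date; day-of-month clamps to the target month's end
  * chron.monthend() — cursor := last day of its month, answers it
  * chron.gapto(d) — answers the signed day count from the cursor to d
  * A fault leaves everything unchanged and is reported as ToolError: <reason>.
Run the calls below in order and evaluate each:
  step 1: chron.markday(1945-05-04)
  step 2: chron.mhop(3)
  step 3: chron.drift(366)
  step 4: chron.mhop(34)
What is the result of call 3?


Answer: 1946-08-05

Derivation:
! chron.markday(d=1945-05-04) == 1945-05-04
! chron.mhop(n=3) == 1945-08-04
! chron.drift(n=366) == 1946-08-05
! chron.mhop(n=34) == 1949-06-05


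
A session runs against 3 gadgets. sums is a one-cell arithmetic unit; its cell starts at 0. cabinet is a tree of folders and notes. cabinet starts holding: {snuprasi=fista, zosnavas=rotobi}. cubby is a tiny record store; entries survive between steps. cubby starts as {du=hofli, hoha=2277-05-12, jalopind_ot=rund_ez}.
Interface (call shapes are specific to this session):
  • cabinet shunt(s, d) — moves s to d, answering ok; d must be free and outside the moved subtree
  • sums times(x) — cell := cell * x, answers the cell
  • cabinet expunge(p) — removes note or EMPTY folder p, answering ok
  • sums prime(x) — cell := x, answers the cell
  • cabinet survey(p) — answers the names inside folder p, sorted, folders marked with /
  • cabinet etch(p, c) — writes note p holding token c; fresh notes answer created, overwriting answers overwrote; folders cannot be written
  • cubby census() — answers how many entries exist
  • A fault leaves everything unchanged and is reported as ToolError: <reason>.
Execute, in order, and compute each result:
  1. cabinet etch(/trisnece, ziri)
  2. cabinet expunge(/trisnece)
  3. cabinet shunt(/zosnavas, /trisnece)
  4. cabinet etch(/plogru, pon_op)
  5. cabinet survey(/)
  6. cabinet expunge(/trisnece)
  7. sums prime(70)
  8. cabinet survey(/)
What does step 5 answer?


% cabinet etch p='/trisnece' c='ziri'
:: created
% cabinet expunge p='/trisnece'
:: ok
% cabinet shunt s='/zosnavas' d='/trisnece'
:: ok
% cabinet etch p='/plogru' c='pon_op'
:: created
% cabinet survey p='/'
:: [plogru, snuprasi, trisnece]
% cabinet expunge p='/trisnece'
:: ok
% sums prime x='70'
:: 70
% cabinet survey p='/'
:: [plogru, snuprasi]

Answer: [plogru, snuprasi, trisnece]


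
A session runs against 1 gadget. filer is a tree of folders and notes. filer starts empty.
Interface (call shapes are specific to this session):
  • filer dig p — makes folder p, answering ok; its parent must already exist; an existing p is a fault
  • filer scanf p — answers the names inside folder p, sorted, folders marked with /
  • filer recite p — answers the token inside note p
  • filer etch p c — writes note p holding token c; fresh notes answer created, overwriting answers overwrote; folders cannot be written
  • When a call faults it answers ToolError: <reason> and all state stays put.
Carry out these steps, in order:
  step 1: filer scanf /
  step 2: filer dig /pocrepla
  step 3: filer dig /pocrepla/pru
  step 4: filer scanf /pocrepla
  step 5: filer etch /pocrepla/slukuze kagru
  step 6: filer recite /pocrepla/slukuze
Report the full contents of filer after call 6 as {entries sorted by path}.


% filer scanf p='/'
[out] []
% filer dig p='/pocrepla'
[out] ok
% filer dig p='/pocrepla/pru'
[out] ok
% filer scanf p='/pocrepla'
[out] [pru/]
% filer etch p='/pocrepla/slukuze' c='kagru'
[out] created
% filer recite p='/pocrepla/slukuze'
[out] kagru

Answer: {pocrepla/, pocrepla/pru/, pocrepla/slukuze=kagru}


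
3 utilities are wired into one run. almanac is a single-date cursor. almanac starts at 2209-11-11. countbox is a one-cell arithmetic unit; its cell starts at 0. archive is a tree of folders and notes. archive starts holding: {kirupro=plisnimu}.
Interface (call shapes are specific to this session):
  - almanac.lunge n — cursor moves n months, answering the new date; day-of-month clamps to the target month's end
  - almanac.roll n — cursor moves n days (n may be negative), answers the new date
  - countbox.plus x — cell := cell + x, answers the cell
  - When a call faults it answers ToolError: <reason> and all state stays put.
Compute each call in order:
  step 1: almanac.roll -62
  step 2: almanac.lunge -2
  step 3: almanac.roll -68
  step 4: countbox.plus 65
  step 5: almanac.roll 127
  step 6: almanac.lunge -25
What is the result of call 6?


Answer: 2207-08-07

Derivation:
>>> almanac.roll n→-62
[out] 2209-09-10
>>> almanac.lunge n→-2
[out] 2209-07-10
>>> almanac.roll n→-68
[out] 2209-05-03
>>> countbox.plus x→65
[out] 65
>>> almanac.roll n→127
[out] 2209-09-07
>>> almanac.lunge n→-25
[out] 2207-08-07


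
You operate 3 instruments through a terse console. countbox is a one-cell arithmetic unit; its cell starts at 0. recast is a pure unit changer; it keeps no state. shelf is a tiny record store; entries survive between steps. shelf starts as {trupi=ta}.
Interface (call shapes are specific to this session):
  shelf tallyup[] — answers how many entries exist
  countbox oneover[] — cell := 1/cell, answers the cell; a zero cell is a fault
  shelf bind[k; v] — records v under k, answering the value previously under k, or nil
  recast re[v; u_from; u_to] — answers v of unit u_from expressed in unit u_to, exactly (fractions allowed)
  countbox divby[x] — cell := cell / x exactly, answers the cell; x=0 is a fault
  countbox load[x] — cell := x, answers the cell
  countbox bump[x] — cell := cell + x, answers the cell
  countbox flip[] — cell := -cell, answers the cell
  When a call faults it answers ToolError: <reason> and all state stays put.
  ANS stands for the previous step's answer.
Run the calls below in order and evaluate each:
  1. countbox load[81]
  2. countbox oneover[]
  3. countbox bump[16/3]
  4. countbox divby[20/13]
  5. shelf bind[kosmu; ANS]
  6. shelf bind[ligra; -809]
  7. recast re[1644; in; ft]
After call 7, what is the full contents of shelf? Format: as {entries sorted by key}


Then countbox load(x=81): 81.
I run countbox oneover(), and observe 1/81.
Using countbox bump(x=16/3), yielding 433/81.
I try countbox divby(x=20/13), → 5629/1620.
I invoke shelf bind(k=kosmu, v=ANS), — result: nil.
I run shelf bind(k=ligra, v=-809), — result: nil.
Using recast re(v=1644, u_from=in, u_to=ft), yielding 137.

Answer: {kosmu=5629/1620, ligra=-809, trupi=ta}


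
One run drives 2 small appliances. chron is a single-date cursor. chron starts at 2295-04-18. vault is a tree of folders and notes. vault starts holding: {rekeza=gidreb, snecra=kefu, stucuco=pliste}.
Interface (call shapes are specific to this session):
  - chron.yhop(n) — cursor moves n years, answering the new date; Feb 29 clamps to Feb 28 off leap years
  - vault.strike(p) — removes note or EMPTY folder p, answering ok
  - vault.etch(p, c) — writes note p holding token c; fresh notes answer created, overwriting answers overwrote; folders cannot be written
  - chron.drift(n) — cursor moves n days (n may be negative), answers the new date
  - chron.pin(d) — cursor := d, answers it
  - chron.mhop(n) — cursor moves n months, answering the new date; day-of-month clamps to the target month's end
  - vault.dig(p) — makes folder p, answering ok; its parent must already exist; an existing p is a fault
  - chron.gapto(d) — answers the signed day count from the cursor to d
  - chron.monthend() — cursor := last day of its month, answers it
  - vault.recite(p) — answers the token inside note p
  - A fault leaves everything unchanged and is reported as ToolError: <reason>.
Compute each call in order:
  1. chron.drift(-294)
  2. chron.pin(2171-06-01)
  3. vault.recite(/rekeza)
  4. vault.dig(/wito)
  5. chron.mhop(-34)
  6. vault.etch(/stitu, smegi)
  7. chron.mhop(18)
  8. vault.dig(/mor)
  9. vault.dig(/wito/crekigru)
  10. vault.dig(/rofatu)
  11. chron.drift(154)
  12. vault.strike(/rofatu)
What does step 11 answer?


Answer: 2170-07-05

Derivation:
CALL chron.drift[n='-294']
RET  2294-06-28
CALL chron.pin[d='2171-06-01']
RET  2171-06-01
CALL vault.recite[p='/rekeza']
RET  gidreb
CALL vault.dig[p='/wito']
RET  ok
CALL chron.mhop[n='-34']
RET  2168-08-01
CALL vault.etch[p='/stitu'; c='smegi']
RET  created
CALL chron.mhop[n='18']
RET  2170-02-01
CALL vault.dig[p='/mor']
RET  ok
CALL vault.dig[p='/wito/crekigru']
RET  ok
CALL vault.dig[p='/rofatu']
RET  ok
CALL chron.drift[n='154']
RET  2170-07-05
CALL vault.strike[p='/rofatu']
RET  ok


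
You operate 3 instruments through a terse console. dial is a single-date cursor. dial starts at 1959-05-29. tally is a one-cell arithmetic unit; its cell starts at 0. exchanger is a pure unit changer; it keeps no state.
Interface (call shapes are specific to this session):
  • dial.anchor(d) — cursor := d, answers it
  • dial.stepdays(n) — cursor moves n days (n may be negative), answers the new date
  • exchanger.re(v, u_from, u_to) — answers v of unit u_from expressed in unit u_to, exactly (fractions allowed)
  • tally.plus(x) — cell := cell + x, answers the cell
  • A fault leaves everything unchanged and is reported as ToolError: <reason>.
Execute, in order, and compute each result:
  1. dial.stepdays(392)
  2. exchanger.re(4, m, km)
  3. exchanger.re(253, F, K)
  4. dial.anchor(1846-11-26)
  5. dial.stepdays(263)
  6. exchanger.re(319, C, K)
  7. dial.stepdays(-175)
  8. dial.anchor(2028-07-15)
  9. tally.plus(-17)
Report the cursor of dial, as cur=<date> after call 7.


Answer: cur=1847-02-22

Derivation:
Act: dial.stepdays[392]
Obs: 1960-06-24
Act: exchanger.re[4; m; km]
Obs: 1/250
Act: exchanger.re[253; F; K]
Obs: 71267/180
Act: dial.anchor[1846-11-26]
Obs: 1846-11-26
Act: dial.stepdays[263]
Obs: 1847-08-16
Act: exchanger.re[319; C; K]
Obs: 11843/20
Act: dial.stepdays[-175]
Obs: 1847-02-22
Act: dial.anchor[2028-07-15]
Obs: 2028-07-15
Act: tally.plus[-17]
Obs: -17


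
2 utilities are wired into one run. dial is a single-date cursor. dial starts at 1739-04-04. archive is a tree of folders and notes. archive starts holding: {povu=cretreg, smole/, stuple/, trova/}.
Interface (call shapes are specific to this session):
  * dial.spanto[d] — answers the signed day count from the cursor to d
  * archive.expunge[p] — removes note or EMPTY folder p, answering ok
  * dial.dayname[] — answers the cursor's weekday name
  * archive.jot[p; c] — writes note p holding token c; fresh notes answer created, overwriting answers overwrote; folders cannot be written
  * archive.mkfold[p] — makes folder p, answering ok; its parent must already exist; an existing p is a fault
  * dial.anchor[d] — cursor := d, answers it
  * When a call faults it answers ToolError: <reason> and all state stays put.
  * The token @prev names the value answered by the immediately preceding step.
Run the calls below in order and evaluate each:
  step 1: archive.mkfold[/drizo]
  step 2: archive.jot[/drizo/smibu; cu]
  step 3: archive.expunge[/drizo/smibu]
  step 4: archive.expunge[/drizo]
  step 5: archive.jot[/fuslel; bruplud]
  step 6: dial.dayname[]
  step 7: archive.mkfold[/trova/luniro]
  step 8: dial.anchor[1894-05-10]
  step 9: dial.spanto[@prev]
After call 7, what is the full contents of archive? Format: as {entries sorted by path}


Answer: {fuslel=bruplud, povu=cretreg, smole/, stuple/, trova/, trova/luniro/}

Derivation:
Act: archive.mkfold[p→/drizo]
Obs: ok
Act: archive.jot[p→/drizo/smibu; c→cu]
Obs: created
Act: archive.expunge[p→/drizo/smibu]
Obs: ok
Act: archive.expunge[p→/drizo]
Obs: ok
Act: archive.jot[p→/fuslel; c→bruplud]
Obs: created
Act: dial.dayname[]
Obs: Saturday
Act: archive.mkfold[p→/trova/luniro]
Obs: ok
Act: dial.anchor[d→1894-05-10]
Obs: 1894-05-10
Act: dial.spanto[d→@prev]
Obs: 0


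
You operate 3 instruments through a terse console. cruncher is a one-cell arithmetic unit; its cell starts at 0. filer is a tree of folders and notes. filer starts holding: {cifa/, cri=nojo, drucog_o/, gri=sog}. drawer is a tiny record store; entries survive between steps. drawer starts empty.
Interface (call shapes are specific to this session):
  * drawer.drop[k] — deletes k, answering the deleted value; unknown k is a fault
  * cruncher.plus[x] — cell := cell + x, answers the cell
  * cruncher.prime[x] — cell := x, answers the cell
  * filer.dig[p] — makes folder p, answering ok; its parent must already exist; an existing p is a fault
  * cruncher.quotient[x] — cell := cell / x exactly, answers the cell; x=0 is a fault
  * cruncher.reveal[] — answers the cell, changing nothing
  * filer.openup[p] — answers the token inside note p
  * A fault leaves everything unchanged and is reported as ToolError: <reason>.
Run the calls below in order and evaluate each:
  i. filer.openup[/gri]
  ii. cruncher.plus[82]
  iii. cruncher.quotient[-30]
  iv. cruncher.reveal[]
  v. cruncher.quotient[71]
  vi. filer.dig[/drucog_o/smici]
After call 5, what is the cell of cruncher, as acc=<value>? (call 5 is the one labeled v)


Answer: acc=-41/1065

Derivation:
Now I run filer.openup using p: /gri, which returns sog.
I try cruncher.plus using x: 82, which returns 82.
Invoking cruncher.quotient using x: -30, and observe -41/15.
Then cruncher.reveal(), which returns -41/15.
I use cruncher.quotient using x: 71, yielding -41/1065.
I run filer.dig using p: /drucog_o/smici, — result: ok.
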